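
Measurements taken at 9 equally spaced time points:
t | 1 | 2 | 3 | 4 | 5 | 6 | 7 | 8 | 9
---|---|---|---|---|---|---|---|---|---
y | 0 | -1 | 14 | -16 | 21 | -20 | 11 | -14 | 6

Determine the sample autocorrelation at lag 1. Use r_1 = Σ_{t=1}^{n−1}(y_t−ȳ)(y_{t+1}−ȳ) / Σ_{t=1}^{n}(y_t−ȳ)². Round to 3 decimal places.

-0.881

Mean ȳ = (0 − 1 + 14 − 16 + 21 − 20 + 11 − 14 + 6)/9 = 0.1111
Numerator Σ_{t=1}^{8}(y_t−ȳ)(y_{t+1}−ȳ) = -1451.4568
Denominator Σ(y_t−ȳ)² = 1646.8889
r_1 = -1451.4568 / 1646.8889 = -0.881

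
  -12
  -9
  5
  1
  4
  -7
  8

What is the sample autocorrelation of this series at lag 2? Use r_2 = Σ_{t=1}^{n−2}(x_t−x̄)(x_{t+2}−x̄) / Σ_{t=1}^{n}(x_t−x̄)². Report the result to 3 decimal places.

Mean x̄ = (-12 − 9 + 5 + 1 + 4 − 7 + 8)/7 = -1.4286
Deviations from mean: -10.5714, -7.5714, 6.4286, 2.4286, 5.4286, -5.5714, 9.4286
Numerator Σ_{t=1}^{5}(x_t−x̄)(x_{t+2}−x̄) = -13.7959
Denominator Σ(x_t−x̄)² = 365.7143
r_2 = -13.7959 / 365.7143 = -0.038

-0.038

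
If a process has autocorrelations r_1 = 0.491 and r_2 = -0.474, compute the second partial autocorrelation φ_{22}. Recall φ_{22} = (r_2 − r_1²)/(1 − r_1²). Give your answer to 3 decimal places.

φ_{22} = (r_2 − r_1²) / (1 − r_1²)
r_1² = (0.491)² = 0.241081
Numerator = -0.474 − 0.2411 = -0.7151; denominator = 1 − 0.2411 = 0.7589
φ_{22} = -0.7151 / 0.7589 = -0.942

-0.942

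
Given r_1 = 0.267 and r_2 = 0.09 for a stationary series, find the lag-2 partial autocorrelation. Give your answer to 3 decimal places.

φ_{22} = (r_2 − r_1²) / (1 − r_1²)
r_1² = (0.267)² = 0.071289
Numerator = 0.09 − 0.0713 = 0.0187; denominator = 1 − 0.0713 = 0.9287
φ_{22} = 0.0187 / 0.9287 = 0.020

0.020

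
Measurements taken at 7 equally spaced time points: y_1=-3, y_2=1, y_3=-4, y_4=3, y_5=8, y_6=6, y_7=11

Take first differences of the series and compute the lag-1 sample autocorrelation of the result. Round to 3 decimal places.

First differences Δy: 4, -5, 7, 5, -2, 5
Mean of differences = 2.3333
Numerator Σ(Δy_t−Δȳ)(Δy_{t+1}−Δȳ) = -57.1111
Denominator Σ(Δy_t−Δȳ)² = 111.3333
r_1(Δy) = -57.1111 / 111.3333 = -0.513

-0.513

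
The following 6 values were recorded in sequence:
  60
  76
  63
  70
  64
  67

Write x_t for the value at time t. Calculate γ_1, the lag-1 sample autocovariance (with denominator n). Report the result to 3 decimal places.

-19.741

Mean x̄ = (60 + 76 + 63 + 70 + 64 + 67)/6 = 66.6667
Deviations: -6.6667, 9.3333, -3.6667, 3.3333, -2.6667, 0.3333
Σ_{t=1}^{5}(x_t−x̄)(x_{t+1}−x̄) = -118.4444
γ_1 = -118.4444 / 6 = -19.741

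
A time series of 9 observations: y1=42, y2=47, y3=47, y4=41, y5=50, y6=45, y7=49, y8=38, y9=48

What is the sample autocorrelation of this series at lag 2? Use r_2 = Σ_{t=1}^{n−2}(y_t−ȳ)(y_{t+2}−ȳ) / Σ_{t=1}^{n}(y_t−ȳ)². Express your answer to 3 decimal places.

0.200

Mean ȳ = (42 + 47 + 47 + 41 + 50 + 45 + 49 + 38 + 48)/9 = 45.2222
Σ(y_t−ȳ)(y_{t+2}−ȳ) = (-5.7284) + (-7.5062) + (8.4938) + (0.9383) + (18.0494) + (1.6049) + (10.4938) = 26.3457
Denominator Σ(y_t−ȳ)² = 131.5556
r_2 = 26.3457 / 131.5556 = 0.200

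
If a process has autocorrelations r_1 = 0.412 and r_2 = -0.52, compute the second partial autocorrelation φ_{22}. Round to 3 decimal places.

φ_{22} = (r_2 − r_1²) / (1 − r_1²)
r_1² = (0.412)² = 0.169744
Numerator = -0.52 − 0.1697 = -0.6897; denominator = 1 − 0.1697 = 0.8303
φ_{22} = -0.6897 / 0.8303 = -0.831

-0.831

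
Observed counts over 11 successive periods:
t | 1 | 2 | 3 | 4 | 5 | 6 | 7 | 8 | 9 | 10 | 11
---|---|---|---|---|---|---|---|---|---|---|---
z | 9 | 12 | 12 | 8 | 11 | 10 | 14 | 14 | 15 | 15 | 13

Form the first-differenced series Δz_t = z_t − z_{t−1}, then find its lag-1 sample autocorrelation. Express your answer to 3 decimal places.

First differences Δz: 3, 0, -4, 3, -1, 4, 0, 1, 0, -2
Mean of differences = 0.4000
Numerator Σ(Δz_t−Δz̄)(Δz_{t+1}−Δz̄) = -20.3600
Denominator Σ(Δz_t−Δz̄)² = 54.4000
r_1(Δz) = -20.3600 / 54.4000 = -0.374

-0.374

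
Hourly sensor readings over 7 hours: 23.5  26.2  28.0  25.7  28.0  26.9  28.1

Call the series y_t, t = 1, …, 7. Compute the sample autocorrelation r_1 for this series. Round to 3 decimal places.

Mean ȳ = (23.5 + 26.2 + 28.0 + 25.7 + 28.0 + 26.9 + 28.1)/7 = 26.6286
Deviations from mean: -3.1286, -0.4286, 1.3714, -0.9286, 1.3714, 0.2714, 1.4714
Σ(y_t−ȳ)(y_{t+1}−ȳ) = (1.3408) + (-0.5878) + (-1.2735) + (-1.2735) + (0.3722) + (0.3994) = -1.0222
Denominator Σ(y_t−ȳ)² = 16.8343
r_1 = -1.0222 / 16.8343 = -0.061

-0.061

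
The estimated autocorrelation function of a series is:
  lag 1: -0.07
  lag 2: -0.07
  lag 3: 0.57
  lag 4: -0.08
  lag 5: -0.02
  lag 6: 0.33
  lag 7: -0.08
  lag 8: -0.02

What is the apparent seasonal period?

3

The largest autocorrelation is r_3 = 0.57, with a weaker echo at lag 6 (0.33); the remaining lags stay at or below -0.02.
The dominant spike at lag 3 indicates a seasonal period of 3.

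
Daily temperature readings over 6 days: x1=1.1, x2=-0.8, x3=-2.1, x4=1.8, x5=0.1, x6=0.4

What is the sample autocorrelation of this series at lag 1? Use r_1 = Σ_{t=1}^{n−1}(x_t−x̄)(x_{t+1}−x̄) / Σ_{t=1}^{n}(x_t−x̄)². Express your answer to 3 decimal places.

Mean x̄ = (1.1 − 0.8 − 2.1 + 1.8 + 0.1 + 0.4)/6 = 0.0833
Deviations from mean: 1.0167, -0.8833, -2.1833, 1.7167, 0.0167, 0.3167
Numerator Σ_{t=1}^{5}(x_t−x̄)(x_{t+1}−x̄) = -2.6836
Denominator Σ(x_t−x̄)² = 9.6283
r_1 = -2.6836 / 9.6283 = -0.279

-0.279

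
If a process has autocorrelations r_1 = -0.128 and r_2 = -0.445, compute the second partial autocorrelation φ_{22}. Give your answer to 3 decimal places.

-0.469

φ_{22} = (r_2 − r_1²) / (1 − r_1²)
r_1² = (-0.128)² = 0.016384
Numerator = -0.445 − 0.0164 = -0.4614; denominator = 1 − 0.0164 = 0.9836
φ_{22} = -0.4614 / 0.9836 = -0.469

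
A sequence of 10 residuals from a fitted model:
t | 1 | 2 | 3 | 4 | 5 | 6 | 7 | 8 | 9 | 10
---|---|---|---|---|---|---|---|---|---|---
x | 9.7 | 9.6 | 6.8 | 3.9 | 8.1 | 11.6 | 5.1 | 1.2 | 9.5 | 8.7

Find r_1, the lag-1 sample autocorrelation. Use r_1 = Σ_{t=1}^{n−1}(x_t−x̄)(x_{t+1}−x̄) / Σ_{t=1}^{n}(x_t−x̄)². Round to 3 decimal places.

0.008

Mean x̄ = (9.7 + 9.6 + 6.8 + 3.9 + 8.1 + 11.6 + 5.1 + 1.2 + 9.5 + 8.7)/10 = 7.4200
Numerator Σ_{t=1}^{9}(x_t−x̄)(x_{t+1}−x̄) = 0.7076
Denominator Σ(x_t−x̄)² = 90.6960
r_1 = 0.7076 / 90.6960 = 0.008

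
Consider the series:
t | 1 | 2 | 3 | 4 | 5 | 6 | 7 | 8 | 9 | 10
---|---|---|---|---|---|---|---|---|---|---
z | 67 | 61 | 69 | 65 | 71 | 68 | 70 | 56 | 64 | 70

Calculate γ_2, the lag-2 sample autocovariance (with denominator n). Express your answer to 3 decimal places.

Mean z̄ = (67 + 61 + 69 + 65 + 71 + 68 + 70 + 56 + 64 + 70)/10 = 66.1000
Σ_{t=1}^{8}(z_t−z̄)(z_{t+2}−z̄) = -27.3200
γ_2 = -27.3200 / 10 = -2.732

-2.732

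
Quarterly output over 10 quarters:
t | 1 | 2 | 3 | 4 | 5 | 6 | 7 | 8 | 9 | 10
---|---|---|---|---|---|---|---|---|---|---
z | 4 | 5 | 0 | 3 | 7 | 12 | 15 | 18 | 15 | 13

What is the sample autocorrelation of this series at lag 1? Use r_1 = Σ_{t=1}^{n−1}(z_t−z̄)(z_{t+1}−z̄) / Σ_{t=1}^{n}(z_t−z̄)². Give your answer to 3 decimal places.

0.781

Mean z̄ = (4 + 5 + 0 + 3 + 7 + 12 + 15 + 18 + 15 + 13)/10 = 9.2000
Numerator Σ_{t=1}^{9}(z_t−z̄)(z_{t+1}−z̄) = 265.3600
Denominator Σ(z_t−z̄)² = 339.6000
r_1 = 265.3600 / 339.6000 = 0.781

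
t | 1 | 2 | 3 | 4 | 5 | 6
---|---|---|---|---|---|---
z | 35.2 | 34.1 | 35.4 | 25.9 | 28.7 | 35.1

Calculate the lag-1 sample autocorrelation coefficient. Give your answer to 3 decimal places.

0.053

Mean z̄ = (35.2 + 34.1 + 35.4 + 25.9 + 28.7 + 35.1)/6 = 32.4000
Numerator Σ_{t=1}^{5}(z_t−z̄)(z_{t+1}−z̄) = 4.4200
Denominator Σ(z_t−z̄)² = 82.9600
r_1 = 4.4200 / 82.9600 = 0.053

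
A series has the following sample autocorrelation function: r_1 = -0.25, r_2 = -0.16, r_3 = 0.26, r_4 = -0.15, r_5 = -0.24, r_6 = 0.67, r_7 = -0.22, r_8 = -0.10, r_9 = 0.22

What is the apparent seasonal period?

The largest autocorrelation is r_6 = 0.67; the remaining lags stay at or below 0.26.
The dominant spike at lag 6 indicates a seasonal period of 6.

6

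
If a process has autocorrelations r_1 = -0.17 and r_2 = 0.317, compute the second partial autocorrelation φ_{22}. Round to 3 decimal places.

0.297

φ_{22} = (r_2 − r_1²) / (1 − r_1²)
r_1² = (-0.17)² = 0.0289
Numerator = 0.317 − 0.0289 = 0.2881; denominator = 1 − 0.0289 = 0.9711
φ_{22} = 0.2881 / 0.9711 = 0.297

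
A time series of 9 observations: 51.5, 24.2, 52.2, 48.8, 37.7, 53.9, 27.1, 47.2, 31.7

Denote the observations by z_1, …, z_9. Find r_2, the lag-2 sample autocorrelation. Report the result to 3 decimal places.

Mean z̄ = (51.5 + 24.2 + 52.2 + 48.8 + 37.7 + 53.9 + 27.1 + 47.2 + 31.7)/9 = 41.5889
Σ(z_t−z̄)(z_{t+2}−z̄) = (105.1679) + (-125.3932) + (-41.2654) + (88.7768) + (56.3457) + (69.0790) + (143.2790) = 295.9898
Denominator Σ(z_t−z̄)² = 1071.0889
r_2 = 295.9898 / 1071.0889 = 0.276

0.276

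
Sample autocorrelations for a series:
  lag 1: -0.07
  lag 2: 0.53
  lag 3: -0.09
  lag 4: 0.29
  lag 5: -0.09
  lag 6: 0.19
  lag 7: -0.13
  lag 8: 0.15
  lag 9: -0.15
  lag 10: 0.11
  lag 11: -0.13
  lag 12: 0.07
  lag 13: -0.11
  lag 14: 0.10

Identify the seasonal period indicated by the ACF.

The largest autocorrelation is r_2 = 0.53, with weaker echoes at lags 4 (0.29), 6 (0.19) and 8 (0.15); the remaining lags stay at or below 0.11.
The dominant spike at lag 2 indicates a seasonal period of 2.

2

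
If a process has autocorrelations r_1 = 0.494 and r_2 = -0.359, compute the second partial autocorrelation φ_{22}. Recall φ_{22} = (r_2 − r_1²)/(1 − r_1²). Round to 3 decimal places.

-0.798

φ_{22} = (r_2 − r_1²) / (1 − r_1²)
r_1² = (0.494)² = 0.244036
Numerator = -0.359 − 0.2440 = -0.6030; denominator = 1 − 0.2440 = 0.7560
φ_{22} = -0.6030 / 0.7560 = -0.798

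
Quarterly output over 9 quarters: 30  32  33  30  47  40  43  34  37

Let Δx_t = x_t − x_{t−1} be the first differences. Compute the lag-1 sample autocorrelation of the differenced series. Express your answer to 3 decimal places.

First differences Δx: 2, 1, -3, 17, -7, 3, -9, 3
Mean of differences = 0.8750
Numerator Σ(Δx_t−Δx̄)(Δx_{t+1}−Δx̄) = -248.5156
Denominator Σ(Δx_t−Δx̄)² = 444.8750
r_1(Δx) = -248.5156 / 444.8750 = -0.559

-0.559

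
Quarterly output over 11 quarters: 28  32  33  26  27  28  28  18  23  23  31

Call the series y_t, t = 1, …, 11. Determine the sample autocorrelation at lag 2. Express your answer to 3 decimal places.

0.036

Mean ȳ = (28 + 32 + 33 + 26 + 27 + 28 + 28 + 18 + 23 + 23 + 31)/11 = 27.0000
Numerator Σ_{t=1}^{9}(y_t−ȳ)(y_{t+2}−ȳ) = 7.0000
Denominator Σ(y_t−ȳ)² = 194.0000
r_2 = 7.0000 / 194.0000 = 0.036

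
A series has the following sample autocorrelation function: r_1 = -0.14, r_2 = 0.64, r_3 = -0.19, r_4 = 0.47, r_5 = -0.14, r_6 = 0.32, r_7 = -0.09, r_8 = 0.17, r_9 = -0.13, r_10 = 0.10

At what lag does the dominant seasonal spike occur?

2

The largest autocorrelation is r_2 = 0.64, with weaker echoes at lags 4 (0.47), 6 (0.32) and 8 (0.17); the remaining lags stay at or below 0.10.
The dominant spike at lag 2 indicates a seasonal period of 2.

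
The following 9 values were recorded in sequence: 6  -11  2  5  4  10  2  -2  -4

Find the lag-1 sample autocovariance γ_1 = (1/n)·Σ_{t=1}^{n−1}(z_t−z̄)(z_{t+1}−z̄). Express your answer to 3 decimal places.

-1.012

Mean z̄ = (6 − 11 + 2 + 5 + 4 + 10 + 2 − 2 − 4)/9 = 1.3333
Σ_{t=1}^{8}(z_t−z̄)(z_{t+1}−z̄) = -9.1111
γ_1 = -9.1111 / 9 = -1.012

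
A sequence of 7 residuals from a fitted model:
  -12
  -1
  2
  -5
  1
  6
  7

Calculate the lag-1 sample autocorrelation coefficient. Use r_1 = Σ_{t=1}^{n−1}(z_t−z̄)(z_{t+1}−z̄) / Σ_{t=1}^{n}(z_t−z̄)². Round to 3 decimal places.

0.169

Mean z̄ = (-12 − 1 + 2 − 5 + 1 + 6 + 7)/7 = -0.2857
Deviations from mean: -11.7143, -0.7143, 2.2857, -4.7143, 1.2857, 6.2857, 7.2857
Σ(z_t−z̄)(z_{t+1}−z̄) = (8.3673) + (-1.6327) + (-10.7755) + (-6.0612) + (8.0816) + (45.7959) = 43.7755
Denominator Σ(z_t−z̄)² = 259.4286
r_1 = 43.7755 / 259.4286 = 0.169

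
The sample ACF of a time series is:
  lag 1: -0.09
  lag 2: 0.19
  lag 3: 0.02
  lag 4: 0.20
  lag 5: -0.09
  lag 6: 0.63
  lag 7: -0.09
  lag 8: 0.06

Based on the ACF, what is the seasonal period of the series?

6

The largest autocorrelation is r_6 = 0.63; the remaining lags stay at or below 0.20.
The dominant spike at lag 6 indicates a seasonal period of 6.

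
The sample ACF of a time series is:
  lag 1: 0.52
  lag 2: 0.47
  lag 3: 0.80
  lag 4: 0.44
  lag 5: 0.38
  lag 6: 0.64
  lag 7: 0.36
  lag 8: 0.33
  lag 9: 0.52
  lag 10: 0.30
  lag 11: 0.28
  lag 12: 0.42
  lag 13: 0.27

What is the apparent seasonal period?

3

The largest autocorrelation is r_3 = 0.80, with a weaker echo at lag 6 (0.64); the remaining lags stay at or below 0.52. The elevated value at lag 1 (0.52), dropping to 0.47 at lag 2, reflects decaying short-term dependence rather than seasonality.
The dominant spike at lag 3 indicates a seasonal period of 3.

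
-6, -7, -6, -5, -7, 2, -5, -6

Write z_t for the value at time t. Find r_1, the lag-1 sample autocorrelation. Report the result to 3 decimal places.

-0.167

Mean z̄ = (-6 − 7 − 6 − 5 − 7 + 2 − 5 − 6)/8 = -5.0000
Σ(z_t−z̄)(z_{t+1}−z̄) = (2.0000) + (2.0000) + (0.0000) + (0.0000) + (-14.0000) + (0.0000) + (0.0000) = -10.0000
Denominator Σ(z_t−z̄)² = 60.0000
r_1 = -10.0000 / 60.0000 = -0.167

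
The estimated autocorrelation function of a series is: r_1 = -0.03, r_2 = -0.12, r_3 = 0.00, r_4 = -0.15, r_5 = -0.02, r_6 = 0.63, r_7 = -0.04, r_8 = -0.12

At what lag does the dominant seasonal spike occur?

The largest autocorrelation is r_6 = 0.63; the remaining lags stay at or below 0.00.
The dominant spike at lag 6 indicates a seasonal period of 6.

6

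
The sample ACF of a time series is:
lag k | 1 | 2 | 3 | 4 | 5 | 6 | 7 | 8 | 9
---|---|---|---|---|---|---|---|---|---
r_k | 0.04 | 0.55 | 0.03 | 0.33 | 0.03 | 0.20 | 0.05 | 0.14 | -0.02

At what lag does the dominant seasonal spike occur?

2

The largest autocorrelation is r_2 = 0.55, with weaker echoes at lags 4 (0.33) and 6 (0.20); the remaining lags stay at or below 0.14.
The dominant spike at lag 2 indicates a seasonal period of 2.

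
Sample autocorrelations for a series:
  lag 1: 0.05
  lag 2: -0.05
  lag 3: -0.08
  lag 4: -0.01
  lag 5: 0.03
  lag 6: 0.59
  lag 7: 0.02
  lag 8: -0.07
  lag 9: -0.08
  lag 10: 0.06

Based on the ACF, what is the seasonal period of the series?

The largest autocorrelation is r_6 = 0.59; the remaining lags stay at or below 0.06.
The dominant spike at lag 6 indicates a seasonal period of 6.

6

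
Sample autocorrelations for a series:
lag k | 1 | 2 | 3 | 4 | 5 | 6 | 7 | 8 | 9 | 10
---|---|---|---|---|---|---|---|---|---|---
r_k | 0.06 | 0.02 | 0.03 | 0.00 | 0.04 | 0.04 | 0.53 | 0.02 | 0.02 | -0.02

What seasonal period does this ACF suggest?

The largest autocorrelation is r_7 = 0.53; the remaining lags stay at or below 0.06.
The dominant spike at lag 7 indicates a seasonal period of 7.

7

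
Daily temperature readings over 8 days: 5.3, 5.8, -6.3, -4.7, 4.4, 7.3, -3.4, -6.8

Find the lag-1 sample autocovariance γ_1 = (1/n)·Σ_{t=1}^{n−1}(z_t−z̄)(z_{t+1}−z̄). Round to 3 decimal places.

4.111

Mean z̄ = (5.3 + 5.8 − 6.3 − 4.7 + 4.4 + 7.3 − 3.4 − 6.8)/8 = 0.2000
Deviations: 5.1000, 5.6000, -6.5000, -4.9000, 4.2000, 7.1000, -3.6000, -7.0000
Σ_{t=1}^{7}(z_t−z̄)(z_{t+1}−z̄) = 32.8900
γ_1 = 32.8900 / 8 = 4.111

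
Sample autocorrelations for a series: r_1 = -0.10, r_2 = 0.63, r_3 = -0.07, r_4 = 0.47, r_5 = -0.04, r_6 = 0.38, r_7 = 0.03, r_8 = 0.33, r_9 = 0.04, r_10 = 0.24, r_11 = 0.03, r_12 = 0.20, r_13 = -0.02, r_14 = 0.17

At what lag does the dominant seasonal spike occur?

The largest autocorrelation is r_2 = 0.63, with weaker echoes at lags 4 (0.47), 6 (0.38), 8 (0.33), 10 (0.24), 12 (0.20) and 14 (0.17); the remaining lags stay at or below 0.04.
The dominant spike at lag 2 indicates a seasonal period of 2.

2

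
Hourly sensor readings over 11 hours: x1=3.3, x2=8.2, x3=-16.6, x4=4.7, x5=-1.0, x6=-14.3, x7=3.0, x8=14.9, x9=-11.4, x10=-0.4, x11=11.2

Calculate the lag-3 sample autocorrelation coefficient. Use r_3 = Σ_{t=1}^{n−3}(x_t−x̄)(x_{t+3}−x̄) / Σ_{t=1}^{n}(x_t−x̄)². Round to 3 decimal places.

Mean x̄ = (3.3 + 8.2 − 16.6 + 4.7 − 1.0 − 14.3 + 3.0 + 14.9 − 11.4 − 0.4 + 11.2)/11 = 0.1455
Numerator Σ_{t=1}^{8}(x_t−x̄)(x_{t+3}−x̄) = 571.4647
Denominator Σ(x_t−x̄)² = 1067.6073
r_3 = 571.4647 / 1067.6073 = 0.535

0.535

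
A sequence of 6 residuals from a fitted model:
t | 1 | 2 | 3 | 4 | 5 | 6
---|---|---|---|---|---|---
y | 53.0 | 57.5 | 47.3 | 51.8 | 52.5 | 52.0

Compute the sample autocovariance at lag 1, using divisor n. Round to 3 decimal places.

-3.336

Mean ȳ = (53.0 + 57.5 + 47.3 + 51.8 + 52.5 + 52.0)/6 = 52.3500
Deviations: 0.6500, 5.1500, -5.0500, -0.5500, 0.1500, -0.3500
Σ_{t=1}^{5}(y_t−ȳ)(y_{t+1}−ȳ) = -20.0175
γ_1 = -20.0175 / 6 = -3.336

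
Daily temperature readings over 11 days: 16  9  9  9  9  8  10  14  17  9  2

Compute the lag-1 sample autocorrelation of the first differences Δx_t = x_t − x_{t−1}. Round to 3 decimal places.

First differences Δx: -7, 0, 0, 0, -1, 2, 4, 3, -8, -7
Mean of differences = -1.4000
Numerator Σ(Δx_t−Δx̄)(Δx_{t+1}−Δx̄) = 48.0400
Denominator Σ(Δx_t−Δx̄)² = 172.4000
r_1(Δx) = 48.0400 / 172.4000 = 0.279

0.279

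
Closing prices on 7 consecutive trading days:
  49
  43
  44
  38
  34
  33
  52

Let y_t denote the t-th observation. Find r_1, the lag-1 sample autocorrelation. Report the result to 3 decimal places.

Mean ȳ = (49 + 43 + 44 + 38 + 34 + 33 + 52)/7 = 41.8571
Deviations from mean: 7.1429, 1.1429, 2.1429, -3.8571, -7.8571, -8.8571, 10.1429
Σ(y_t−ȳ)(y_{t+1}−ȳ) = (8.1633) + (2.4490) + (-8.2653) + (30.3061) + (69.5918) + (-89.8367) = 12.4082
Denominator Σ(y_t−ȳ)² = 314.8571
r_1 = 12.4082 / 314.8571 = 0.039

0.039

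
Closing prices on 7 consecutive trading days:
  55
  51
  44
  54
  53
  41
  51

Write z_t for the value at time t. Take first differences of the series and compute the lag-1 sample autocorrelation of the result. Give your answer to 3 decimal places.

First differences Δz: -4, -7, 10, -1, -12, 10
Mean of differences = -0.6667
Numerator Σ(Δz_t−Δz̄)(Δz_{t+1}−Δz̄) = -167.1111
Denominator Σ(Δz_t−Δz̄)² = 407.3333
r_1(Δz) = -167.1111 / 407.3333 = -0.410

-0.410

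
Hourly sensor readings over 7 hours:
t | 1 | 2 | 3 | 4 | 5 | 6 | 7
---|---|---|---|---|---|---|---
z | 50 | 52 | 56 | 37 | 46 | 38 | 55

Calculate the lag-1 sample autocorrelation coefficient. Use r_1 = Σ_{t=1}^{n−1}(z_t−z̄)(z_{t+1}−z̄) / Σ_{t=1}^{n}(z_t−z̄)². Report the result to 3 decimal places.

Mean z̄ = (50 + 52 + 56 + 37 + 46 + 38 + 55)/7 = 47.7143
Deviations from mean: 2.2857, 4.2857, 8.2857, -10.7143, -1.7143, -9.7143, 7.2857
Σ(z_t−z̄)(z_{t+1}−z̄) = (9.7959) + (35.5102) + (-88.7755) + (18.3673) + (16.6531) + (-70.7755) = -79.2245
Denominator Σ(z_t−z̄)² = 357.4286
r_1 = -79.2245 / 357.4286 = -0.222

-0.222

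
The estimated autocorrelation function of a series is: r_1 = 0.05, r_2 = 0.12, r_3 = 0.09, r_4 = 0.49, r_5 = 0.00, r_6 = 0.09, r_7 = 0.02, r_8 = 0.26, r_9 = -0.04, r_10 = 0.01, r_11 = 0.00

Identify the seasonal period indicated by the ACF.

The largest autocorrelation is r_4 = 0.49, with a weaker echo at lag 8 (0.26); the remaining lags stay at or below 0.12.
The dominant spike at lag 4 indicates a seasonal period of 4.

4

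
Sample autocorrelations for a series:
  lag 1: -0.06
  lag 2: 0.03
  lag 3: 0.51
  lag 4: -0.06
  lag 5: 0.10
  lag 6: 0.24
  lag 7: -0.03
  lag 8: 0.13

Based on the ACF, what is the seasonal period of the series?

3

The largest autocorrelation is r_3 = 0.51, with a weaker echo at lag 6 (0.24); the remaining lags stay at or below 0.13.
The dominant spike at lag 3 indicates a seasonal period of 3.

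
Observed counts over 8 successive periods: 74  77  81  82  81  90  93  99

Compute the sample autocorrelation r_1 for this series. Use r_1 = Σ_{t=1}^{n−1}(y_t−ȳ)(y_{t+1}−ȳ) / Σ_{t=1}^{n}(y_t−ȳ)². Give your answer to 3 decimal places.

0.537

Mean ȳ = (74 + 77 + 81 + 82 + 81 + 90 + 93 + 99)/8 = 84.6250
Deviations from mean: -10.6250, -7.6250, -3.6250, -2.6250, -3.6250, 5.3750, 8.3750, 14.3750
Σ(y_t−ȳ)(y_{t+1}−ȳ) = (81.0156) + (27.6406) + (9.5156) + (9.5156) + (-19.4844) + (45.0156) + (120.3906) = 273.6094
Denominator Σ(y_t−ȳ)² = 509.8750
r_1 = 273.6094 / 509.8750 = 0.537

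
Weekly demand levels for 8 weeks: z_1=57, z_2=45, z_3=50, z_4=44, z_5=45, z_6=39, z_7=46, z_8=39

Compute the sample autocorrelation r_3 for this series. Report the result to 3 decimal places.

Mean z̄ = (57 + 45 + 50 + 44 + 45 + 39 + 46 + 39)/8 = 45.6250
Deviations from mean: 11.3750, -0.6250, 4.3750, -1.6250, -0.6250, -6.6250, 0.3750, -6.6250
Numerator Σ_{t=1}^{5}(z_t−z̄)(z_{t+3}−z̄) = -43.5469
Denominator Σ(z_t−z̄)² = 239.8750
r_3 = -43.5469 / 239.8750 = -0.182

-0.182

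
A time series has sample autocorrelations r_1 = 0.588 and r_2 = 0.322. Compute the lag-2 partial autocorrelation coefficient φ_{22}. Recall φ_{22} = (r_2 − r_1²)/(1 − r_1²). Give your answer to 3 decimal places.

-0.036

φ_{22} = (r_2 − r_1²) / (1 − r_1²)
r_1² = (0.588)² = 0.345744
Numerator = 0.322 − 0.3457 = -0.0237; denominator = 1 − 0.3457 = 0.6543
φ_{22} = -0.0237 / 0.6543 = -0.036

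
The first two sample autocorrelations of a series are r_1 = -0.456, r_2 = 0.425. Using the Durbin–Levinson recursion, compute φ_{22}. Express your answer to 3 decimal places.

0.274

φ_{22} = (r_2 − r_1²) / (1 − r_1²)
r_1² = (-0.456)² = 0.207936
Numerator = 0.425 − 0.2079 = 0.2171; denominator = 1 − 0.2079 = 0.7921
φ_{22} = 0.2171 / 0.7921 = 0.274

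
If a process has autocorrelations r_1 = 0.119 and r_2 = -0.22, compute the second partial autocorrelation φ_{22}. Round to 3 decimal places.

φ_{22} = (r_2 − r_1²) / (1 − r_1²)
r_1² = (0.119)² = 0.014161
Numerator = -0.22 − 0.0142 = -0.2342; denominator = 1 − 0.0142 = 0.9858
φ_{22} = -0.2342 / 0.9858 = -0.238

-0.238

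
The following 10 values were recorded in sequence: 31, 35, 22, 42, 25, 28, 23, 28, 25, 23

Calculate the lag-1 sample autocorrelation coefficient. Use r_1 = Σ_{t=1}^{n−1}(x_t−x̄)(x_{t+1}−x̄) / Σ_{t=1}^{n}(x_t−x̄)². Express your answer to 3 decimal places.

Mean x̄ = (31 + 35 + 22 + 42 + 25 + 28 + 23 + 28 + 25 + 23)/10 = 28.2000
Numerator Σ_{t=1}^{9}(x_t−x̄)(x_{t+1}−x̄) = -132.8400
Denominator Σ(x_t−x̄)² = 357.6000
r_1 = -132.8400 / 357.6000 = -0.371

-0.371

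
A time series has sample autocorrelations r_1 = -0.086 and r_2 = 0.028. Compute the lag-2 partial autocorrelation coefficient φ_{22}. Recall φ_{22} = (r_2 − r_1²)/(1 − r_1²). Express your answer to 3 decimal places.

φ_{22} = (r_2 − r_1²) / (1 − r_1²)
r_1² = (-0.086)² = 0.007396
Numerator = 0.028 − 0.0074 = 0.0206; denominator = 1 − 0.0074 = 0.9926
φ_{22} = 0.0206 / 0.9926 = 0.021

0.021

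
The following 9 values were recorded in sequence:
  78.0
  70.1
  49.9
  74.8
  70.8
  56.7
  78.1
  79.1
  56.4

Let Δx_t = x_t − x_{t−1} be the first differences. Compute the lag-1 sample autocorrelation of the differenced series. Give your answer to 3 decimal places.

First differences Δx: -7.9, -20.2, 24.9, -4.0, -14.1, 21.4, 1.0, -22.7
Mean of differences = -2.7000
Numerator Σ(Δx_t−Δx̄)(Δx_{t+1}−Δx̄) = -672.6300
Denominator Σ(Δx_t−Δx̄)² = 2221.2000
r_1(Δx) = -672.6300 / 2221.2000 = -0.303

-0.303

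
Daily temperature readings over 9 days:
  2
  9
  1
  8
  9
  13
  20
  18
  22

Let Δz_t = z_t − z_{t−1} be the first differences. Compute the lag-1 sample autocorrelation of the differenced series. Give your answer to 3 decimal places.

First differences Δz: 7, -8, 7, 1, 4, 7, -2, 4
Mean of differences = 2.5000
Numerator Σ(Δz_t−Δz̄)(Δz_{t+1}−Δz̄) = -123.7500
Denominator Σ(Δz_t−Δz̄)² = 198.0000
r_1(Δz) = -123.7500 / 198.0000 = -0.625

-0.625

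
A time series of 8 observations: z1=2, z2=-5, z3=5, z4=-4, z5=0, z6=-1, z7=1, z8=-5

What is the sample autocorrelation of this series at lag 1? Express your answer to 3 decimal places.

-0.718

Mean z̄ = (2 − 5 + 5 − 4 + 0 − 1 + 1 − 5)/8 = -0.8750
Deviations from mean: 2.8750, -4.1250, 5.8750, -3.1250, 0.8750, -0.1250, 1.8750, -4.1250
Σ(z_t−z̄)(z_{t+1}−z̄) = (-11.8594) + (-24.2344) + (-18.3594) + (-2.7344) + (-0.1094) + (-0.2344) + (-7.7344) = -65.2656
Denominator Σ(z_t−z̄)² = 90.8750
r_1 = -65.2656 / 90.8750 = -0.718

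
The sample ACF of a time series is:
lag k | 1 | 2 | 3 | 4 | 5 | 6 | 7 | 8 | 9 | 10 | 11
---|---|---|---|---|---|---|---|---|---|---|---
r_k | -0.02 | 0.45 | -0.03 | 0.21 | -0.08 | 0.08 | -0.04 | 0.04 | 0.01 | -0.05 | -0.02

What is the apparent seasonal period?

The largest autocorrelation is r_2 = 0.45, with a weaker echo at lag 4 (0.21); the remaining lags stay at or below 0.08.
The dominant spike at lag 2 indicates a seasonal period of 2.

2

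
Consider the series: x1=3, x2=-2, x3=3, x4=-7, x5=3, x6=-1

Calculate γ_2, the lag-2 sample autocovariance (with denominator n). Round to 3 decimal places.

Mean x̄ = (3 − 2 + 3 − 7 + 3 − 1)/6 = -0.1667
Deviations: 3.1667, -1.8333, 3.1667, -6.8333, 3.1667, -0.8333
Σ_{t=1}^{4}(x_t−x̄)(x_{t+2}−x̄) = 38.2778
γ_2 = 38.2778 / 6 = 6.380

6.380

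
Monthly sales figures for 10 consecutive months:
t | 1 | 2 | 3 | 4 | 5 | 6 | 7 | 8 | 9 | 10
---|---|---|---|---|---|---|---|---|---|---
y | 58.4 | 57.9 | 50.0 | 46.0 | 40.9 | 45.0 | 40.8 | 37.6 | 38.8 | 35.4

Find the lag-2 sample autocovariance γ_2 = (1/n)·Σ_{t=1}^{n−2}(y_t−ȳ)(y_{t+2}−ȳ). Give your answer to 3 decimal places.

Mean ȳ = (58.4 + 57.9 + 50.0 + 46.0 + 40.9 + 45.0 + 40.8 + 37.6 + 38.8 + 35.4)/10 = 45.0800
Σ_{t=1}^{8}(y_t−ȳ)(y_{t+2}−ȳ) = 174.4632
γ_2 = 174.4632 / 10 = 17.446

17.446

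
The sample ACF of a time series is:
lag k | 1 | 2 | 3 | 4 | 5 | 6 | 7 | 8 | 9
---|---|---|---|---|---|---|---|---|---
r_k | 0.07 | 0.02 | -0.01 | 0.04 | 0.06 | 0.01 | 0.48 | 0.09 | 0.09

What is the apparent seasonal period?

7

The largest autocorrelation is r_7 = 0.48; the remaining lags stay at or below 0.09.
The dominant spike at lag 7 indicates a seasonal period of 7.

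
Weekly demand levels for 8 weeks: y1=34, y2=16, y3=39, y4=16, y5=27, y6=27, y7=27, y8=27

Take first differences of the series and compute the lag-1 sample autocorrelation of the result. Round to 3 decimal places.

-0.793

First differences Δy: -18, 23, -23, 11, 0, 0, 0
Mean of differences = -1.0000
Numerator Σ(Δy_t−Δȳ)(Δy_{t+1}−Δȳ) = -1186.0000
Denominator Σ(Δy_t−Δȳ)² = 1496.0000
r_1(Δy) = -1186.0000 / 1496.0000 = -0.793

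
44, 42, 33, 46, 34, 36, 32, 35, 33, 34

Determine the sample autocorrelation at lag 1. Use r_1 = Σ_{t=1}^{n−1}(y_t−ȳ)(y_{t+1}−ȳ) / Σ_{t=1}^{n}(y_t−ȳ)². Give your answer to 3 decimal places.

Mean ȳ = (44 + 42 + 33 + 46 + 34 + 36 + 32 + 35 + 33 + 34)/10 = 36.9000
Numerator Σ_{t=1}^{9}(y_t−ȳ)(y_{t+1}−ȳ) = -10.5100
Denominator Σ(y_t−ȳ)² = 234.9000
r_1 = -10.5100 / 234.9000 = -0.045

-0.045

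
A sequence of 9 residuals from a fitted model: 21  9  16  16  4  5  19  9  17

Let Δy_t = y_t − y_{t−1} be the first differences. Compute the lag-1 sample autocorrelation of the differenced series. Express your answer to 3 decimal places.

First differences Δy: -12, 7, 0, -12, 1, 14, -10, 8
Mean of differences = -0.5000
Numerator Σ(Δy_t−Δȳ)(Δy_{t+1}−Δȳ) = -302.2500
Denominator Σ(Δy_t−Δȳ)² = 696.0000
r_1(Δy) = -302.2500 / 696.0000 = -0.434

-0.434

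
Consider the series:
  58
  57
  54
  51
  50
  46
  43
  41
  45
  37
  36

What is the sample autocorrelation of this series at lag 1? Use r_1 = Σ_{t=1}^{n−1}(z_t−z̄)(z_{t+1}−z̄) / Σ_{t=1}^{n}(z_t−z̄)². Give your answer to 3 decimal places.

Mean z̄ = (58 + 57 + 54 + 51 + 50 + 46 + 43 + 41 + 45 + 37 + 36)/11 = 47.0909
Numerator Σ_{t=1}^{10}(z_t−z̄)(z_{t+1}−z̄) = 386.9008
Denominator Σ(z_t−z̄)² = 572.9091
r_1 = 386.9008 / 572.9091 = 0.675

0.675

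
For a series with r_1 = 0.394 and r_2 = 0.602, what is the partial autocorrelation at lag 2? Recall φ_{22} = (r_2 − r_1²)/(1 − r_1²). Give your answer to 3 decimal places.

0.529

φ_{22} = (r_2 − r_1²) / (1 − r_1²)
r_1² = (0.394)² = 0.155236
Numerator = 0.602 − 0.1552 = 0.4468; denominator = 1 − 0.1552 = 0.8448
φ_{22} = 0.4468 / 0.8448 = 0.529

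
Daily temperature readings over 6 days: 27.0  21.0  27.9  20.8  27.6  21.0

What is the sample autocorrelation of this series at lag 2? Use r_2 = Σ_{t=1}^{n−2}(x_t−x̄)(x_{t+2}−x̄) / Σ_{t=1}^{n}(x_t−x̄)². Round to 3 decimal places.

Mean x̄ = (27.0 + 21.0 + 27.9 + 20.8 + 27.6 + 21.0)/6 = 24.2167
Deviations from mean: 2.7833, -3.2167, 3.6833, -3.4167, 3.3833, -3.2167
Σ(x_t−x̄)(x_{t+2}−x̄) = (10.2519) + (10.9903) + (12.4619) + (10.9903) = 44.6944
Denominator Σ(x_t−x̄)² = 65.1283
r_2 = 44.6944 / 65.1283 = 0.686

0.686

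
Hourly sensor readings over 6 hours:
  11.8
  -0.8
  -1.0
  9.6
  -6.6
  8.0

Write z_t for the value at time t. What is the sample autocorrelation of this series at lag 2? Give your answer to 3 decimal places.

0.035

Mean z̄ = (11.8 − 0.8 − 1.0 + 9.6 − 6.6 + 8.0)/6 = 3.5000
Deviations from mean: 8.3000, -4.3000, -4.5000, 6.1000, -10.1000, 4.5000
Σ(z_t−z̄)(z_{t+2}−z̄) = (-37.3500) + (-26.2300) + (45.4500) + (27.4500) = 9.3200
Denominator Σ(z_t−z̄)² = 267.1000
r_2 = 9.3200 / 267.1000 = 0.035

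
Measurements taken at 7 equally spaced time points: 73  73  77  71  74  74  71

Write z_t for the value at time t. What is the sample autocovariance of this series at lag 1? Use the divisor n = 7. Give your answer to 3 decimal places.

-1.746

Mean z̄ = (73 + 73 + 77 + 71 + 74 + 74 + 71)/7 = 73.2857
Σ_{t=1}^{6}(z_t−z̄)(z_{t+1}−z̄) = -12.2245
γ_1 = -12.2245 / 7 = -1.746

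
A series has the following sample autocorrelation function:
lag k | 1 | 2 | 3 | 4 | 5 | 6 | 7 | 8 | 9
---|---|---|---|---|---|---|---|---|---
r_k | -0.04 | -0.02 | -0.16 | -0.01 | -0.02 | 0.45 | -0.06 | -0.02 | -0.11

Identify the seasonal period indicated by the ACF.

The largest autocorrelation is r_6 = 0.45; the remaining lags stay at or below -0.01.
The dominant spike at lag 6 indicates a seasonal period of 6.

6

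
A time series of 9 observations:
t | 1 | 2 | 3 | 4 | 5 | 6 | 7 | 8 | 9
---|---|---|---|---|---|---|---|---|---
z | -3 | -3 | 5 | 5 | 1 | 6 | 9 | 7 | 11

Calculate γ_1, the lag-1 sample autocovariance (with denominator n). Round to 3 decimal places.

8.834

Mean z̄ = (-3 − 3 + 5 + 5 + 1 + 6 + 9 + 7 + 11)/9 = 4.2222
Σ_{t=1}^{8}(z_t−z̄)(z_{t+1}−z̄) = 79.5062
γ_1 = 79.5062 / 9 = 8.834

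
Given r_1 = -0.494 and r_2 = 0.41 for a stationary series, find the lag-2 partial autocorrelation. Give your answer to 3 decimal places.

φ_{22} = (r_2 − r_1²) / (1 − r_1²)
r_1² = (-0.494)² = 0.244036
Numerator = 0.41 − 0.2440 = 0.1660; denominator = 1 − 0.2440 = 0.7560
φ_{22} = 0.1660 / 0.7560 = 0.220

0.220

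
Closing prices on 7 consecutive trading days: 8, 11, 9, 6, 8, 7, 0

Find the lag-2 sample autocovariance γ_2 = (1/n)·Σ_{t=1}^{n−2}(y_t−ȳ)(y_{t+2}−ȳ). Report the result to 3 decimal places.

Mean ȳ = (8 + 11 + 9 + 6 + 8 + 7 + 0)/7 = 7.0000
Deviations: 1.0000, 4.0000, 2.0000, -1.0000, 1.0000, 0.0000, -7.0000
Σ_{t=1}^{5}(y_t−ȳ)(y_{t+2}−ȳ) = -7.0000
γ_2 = -7.0000 / 7 = -1.000

-1.000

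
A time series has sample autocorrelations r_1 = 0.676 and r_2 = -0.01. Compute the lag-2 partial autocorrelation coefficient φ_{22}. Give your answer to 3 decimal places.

-0.860

φ_{22} = (r_2 − r_1²) / (1 − r_1²)
r_1² = (0.676)² = 0.456976
Numerator = -0.01 − 0.4570 = -0.4670; denominator = 1 − 0.4570 = 0.5430
φ_{22} = -0.4670 / 0.5430 = -0.860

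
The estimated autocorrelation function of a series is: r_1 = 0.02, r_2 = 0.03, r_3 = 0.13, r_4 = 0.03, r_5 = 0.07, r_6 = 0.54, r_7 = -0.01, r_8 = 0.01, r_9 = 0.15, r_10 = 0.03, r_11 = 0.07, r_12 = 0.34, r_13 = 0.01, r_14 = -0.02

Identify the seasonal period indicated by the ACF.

6

The largest autocorrelation is r_6 = 0.54, with a weaker echo at lag 12 (0.34); the remaining lags stay at or below 0.15.
The dominant spike at lag 6 indicates a seasonal period of 6.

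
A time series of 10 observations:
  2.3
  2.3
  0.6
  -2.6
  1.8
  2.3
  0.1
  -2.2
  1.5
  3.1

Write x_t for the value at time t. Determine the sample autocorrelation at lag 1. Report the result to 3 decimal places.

Mean x̄ = (2.3 + 2.3 + 0.6 − 2.6 + 1.8 + 2.3 + 0.1 − 2.2 + 1.5 + 3.1)/10 = 0.9200
Numerator Σ_{t=1}^{9}(x_t−x̄)(x_{t+1}−x̄) = 1.5876
Denominator Σ(x_t−x̄)² = 34.4760
r_1 = 1.5876 / 34.4760 = 0.046

0.046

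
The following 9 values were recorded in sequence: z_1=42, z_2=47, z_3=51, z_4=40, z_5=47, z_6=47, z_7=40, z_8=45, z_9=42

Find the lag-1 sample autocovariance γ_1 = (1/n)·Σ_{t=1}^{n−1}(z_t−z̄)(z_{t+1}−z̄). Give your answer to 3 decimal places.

-4.368

Mean z̄ = (42 + 47 + 51 + 40 + 47 + 47 + 40 + 45 + 42)/9 = 44.5556
Σ_{t=1}^{8}(z_t−z̄)(z_{t+1}−z̄) = -39.3086
γ_1 = -39.3086 / 9 = -4.368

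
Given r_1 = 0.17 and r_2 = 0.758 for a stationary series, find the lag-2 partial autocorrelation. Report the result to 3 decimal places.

0.751

φ_{22} = (r_2 − r_1²) / (1 − r_1²)
r_1² = (0.17)² = 0.0289
Numerator = 0.758 − 0.0289 = 0.7291; denominator = 1 − 0.0289 = 0.9711
φ_{22} = 0.7291 / 0.9711 = 0.751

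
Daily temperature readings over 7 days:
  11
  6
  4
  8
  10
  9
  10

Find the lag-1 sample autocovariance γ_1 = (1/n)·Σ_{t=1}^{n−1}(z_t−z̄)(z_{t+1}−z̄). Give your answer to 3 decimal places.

Mean z̄ = (11 + 6 + 4 + 8 + 10 + 9 + 10)/7 = 8.2857
Σ_{t=1}^{6}(z_t−z̄)(z_{t+1}−z̄) = 6.7755
γ_1 = 6.7755 / 7 = 0.968

0.968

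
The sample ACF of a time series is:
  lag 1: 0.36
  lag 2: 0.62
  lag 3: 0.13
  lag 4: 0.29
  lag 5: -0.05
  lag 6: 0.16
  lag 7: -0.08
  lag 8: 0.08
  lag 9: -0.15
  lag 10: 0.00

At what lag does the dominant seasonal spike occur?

The largest autocorrelation is r_2 = 0.62; the remaining lags stay at or below 0.36.
The dominant spike at lag 2 indicates a seasonal period of 2.

2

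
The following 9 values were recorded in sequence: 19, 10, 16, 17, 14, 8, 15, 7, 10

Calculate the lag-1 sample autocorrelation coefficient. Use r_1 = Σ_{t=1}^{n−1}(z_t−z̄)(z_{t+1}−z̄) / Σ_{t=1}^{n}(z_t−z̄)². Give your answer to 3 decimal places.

-0.141

Mean z̄ = (19 + 10 + 16 + 17 + 14 + 8 + 15 + 7 + 10)/9 = 12.8889
Numerator Σ_{t=1}^{8}(z_t−z̄)(z_{t+1}−z̄) = -20.4568
Denominator Σ(z_t−z̄)² = 144.8889
r_1 = -20.4568 / 144.8889 = -0.141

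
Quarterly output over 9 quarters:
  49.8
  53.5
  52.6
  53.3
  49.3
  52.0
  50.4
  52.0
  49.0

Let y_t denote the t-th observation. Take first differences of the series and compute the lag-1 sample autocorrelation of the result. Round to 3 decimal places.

First differences Δy: 3.7, -0.9, 0.7, -4.0, 2.7, -1.6, 1.6, -3.0
Mean of differences = -0.1000
Numerator Σ(Δy_t−Δȳ)(Δy_{t+1}−Δȳ) = -29.4000
Denominator Σ(Δy_t−Δȳ)² = 52.3200
r_1(Δy) = -29.4000 / 52.3200 = -0.562

-0.562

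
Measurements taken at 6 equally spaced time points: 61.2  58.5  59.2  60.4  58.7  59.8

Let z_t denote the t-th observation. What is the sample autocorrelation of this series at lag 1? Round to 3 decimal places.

-0.460

Mean z̄ = (61.2 + 58.5 + 59.2 + 60.4 + 58.7 + 59.8)/6 = 59.6333
Deviations from mean: 1.5667, -1.1333, -0.4333, 0.7667, -0.9333, 0.1667
Numerator Σ_{t=1}^{5}(z_t−z̄)(z_{t+1}−z̄) = -2.4878
Denominator Σ(z_t−z̄)² = 5.4133
r_1 = -2.4878 / 5.4133 = -0.460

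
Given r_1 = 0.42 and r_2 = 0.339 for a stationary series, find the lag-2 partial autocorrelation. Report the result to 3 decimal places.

0.197

φ_{22} = (r_2 − r_1²) / (1 − r_1²)
r_1² = (0.42)² = 0.1764
Numerator = 0.339 − 0.1764 = 0.1626; denominator = 1 − 0.1764 = 0.8236
φ_{22} = 0.1626 / 0.8236 = 0.197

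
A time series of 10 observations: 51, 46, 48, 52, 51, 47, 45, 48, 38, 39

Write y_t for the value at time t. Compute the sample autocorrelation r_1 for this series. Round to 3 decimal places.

Mean ȳ = (51 + 46 + 48 + 52 + 51 + 47 + 45 + 48 + 38 + 39)/10 = 46.5000
Numerator Σ_{t=1}^{9}(y_t−ȳ)(y_{t+1}−ȳ) = 80.2500
Denominator Σ(y_t−ȳ)² = 206.5000
r_1 = 80.2500 / 206.5000 = 0.389

0.389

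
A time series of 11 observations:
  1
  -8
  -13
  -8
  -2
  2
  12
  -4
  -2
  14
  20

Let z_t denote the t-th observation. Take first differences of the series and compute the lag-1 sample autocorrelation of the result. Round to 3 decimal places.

0.006

First differences Δz: -9, -5, 5, 6, 4, 10, -16, 2, 16, 6
Mean of differences = 1.9000
Numerator Σ(Δz_t−Δz̄)(Δz_{t+1}−Δz̄) = 4.5900
Denominator Σ(Δz_t−Δz̄)² = 798.9000
r_1(Δz) = 4.5900 / 798.9000 = 0.006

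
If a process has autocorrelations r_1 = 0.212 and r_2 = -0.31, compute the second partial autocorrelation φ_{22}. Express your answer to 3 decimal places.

φ_{22} = (r_2 − r_1²) / (1 − r_1²)
r_1² = (0.212)² = 0.044944
Numerator = -0.31 − 0.0449 = -0.3549; denominator = 1 − 0.0449 = 0.9551
φ_{22} = -0.3549 / 0.9551 = -0.372

-0.372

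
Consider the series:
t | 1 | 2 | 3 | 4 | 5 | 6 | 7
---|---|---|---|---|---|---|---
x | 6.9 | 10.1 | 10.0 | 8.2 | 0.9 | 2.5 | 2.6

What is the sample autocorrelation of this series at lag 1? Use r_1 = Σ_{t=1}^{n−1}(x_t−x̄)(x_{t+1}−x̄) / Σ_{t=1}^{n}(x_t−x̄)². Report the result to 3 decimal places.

Mean x̄ = (6.9 + 10.1 + 10.0 + 8.2 + 0.9 + 2.5 + 2.6)/7 = 5.8857
Deviations from mean: 1.0143, 4.2143, 4.1143, 2.3143, -4.9857, -3.3857, -3.2857
Numerator Σ_{t=1}^{6}(x_t−x̄)(x_{t+1}−x̄) = 47.6012
Denominator Σ(x_t−x̄)² = 88.1886
r_1 = 47.6012 / 88.1886 = 0.540

0.540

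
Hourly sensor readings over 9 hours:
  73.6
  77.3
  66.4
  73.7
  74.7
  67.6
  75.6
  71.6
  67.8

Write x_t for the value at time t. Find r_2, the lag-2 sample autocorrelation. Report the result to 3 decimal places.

Mean x̄ = (73.6 + 77.3 + 66.4 + 73.7 + 74.7 + 67.6 + 75.6 + 71.6 + 67.8)/9 = 72.0333
Numerator Σ_{t=1}^{7}(x_t−x̄)(x_{t+2}−x̄) = -26.1256
Denominator Σ(x_t−x̄)² = 122.3000
r_2 = -26.1256 / 122.3000 = -0.214

-0.214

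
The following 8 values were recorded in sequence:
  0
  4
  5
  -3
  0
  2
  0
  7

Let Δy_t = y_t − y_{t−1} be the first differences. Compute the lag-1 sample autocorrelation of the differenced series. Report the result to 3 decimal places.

First differences Δy: 4, 1, -8, 3, 2, -2, 7
Mean of differences = 1.0000
Numerator Σ(Δy_t−Δȳ)(Δy_{t+1}−Δȳ) = -37.0000
Denominator Σ(Δy_t−Δȳ)² = 140.0000
r_1(Δy) = -37.0000 / 140.0000 = -0.264

-0.264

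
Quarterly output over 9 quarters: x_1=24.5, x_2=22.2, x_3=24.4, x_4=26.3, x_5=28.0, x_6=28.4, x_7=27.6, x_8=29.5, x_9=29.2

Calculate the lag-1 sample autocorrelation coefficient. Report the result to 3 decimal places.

0.678

Mean x̄ = (24.5 + 22.2 + 24.4 + 26.3 + 28.0 + 28.4 + 27.6 + 29.5 + 29.2)/9 = 26.6778
Numerator Σ_{t=1}^{8}(x_t−x̄)(x_{t+1}−x̄) = 33.8984
Denominator Σ(x_t−x̄)² = 50.0156
r_1 = 33.8984 / 50.0156 = 0.678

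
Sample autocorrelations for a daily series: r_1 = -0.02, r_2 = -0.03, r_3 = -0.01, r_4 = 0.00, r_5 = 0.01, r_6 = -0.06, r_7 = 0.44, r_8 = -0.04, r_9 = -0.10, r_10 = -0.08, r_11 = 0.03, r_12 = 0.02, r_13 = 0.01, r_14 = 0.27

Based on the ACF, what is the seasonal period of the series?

7

The largest autocorrelation is r_7 = 0.44, with a weaker echo at lag 14 (0.27); the remaining lags stay at or below 0.03.
The dominant spike at lag 7 indicates a seasonal period of 7.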